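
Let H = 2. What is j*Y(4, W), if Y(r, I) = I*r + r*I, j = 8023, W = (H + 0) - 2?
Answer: 0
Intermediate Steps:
W = 0 (W = (2 + 0) - 2 = 2 - 2 = 0)
Y(r, I) = 2*I*r (Y(r, I) = I*r + I*r = 2*I*r)
j*Y(4, W) = 8023*(2*0*4) = 8023*0 = 0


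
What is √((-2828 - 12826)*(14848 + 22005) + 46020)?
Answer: 3*I*√64094538 ≈ 24018.0*I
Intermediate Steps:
√((-2828 - 12826)*(14848 + 22005) + 46020) = √(-15654*36853 + 46020) = √(-576896862 + 46020) = √(-576850842) = 3*I*√64094538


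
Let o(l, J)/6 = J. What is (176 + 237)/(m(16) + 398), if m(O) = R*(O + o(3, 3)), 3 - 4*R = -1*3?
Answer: 413/449 ≈ 0.91982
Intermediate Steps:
R = 3/2 (R = ¾ - (-1)*3/4 = ¾ - ¼*(-3) = ¾ + ¾ = 3/2 ≈ 1.5000)
o(l, J) = 6*J
m(O) = 27 + 3*O/2 (m(O) = 3*(O + 6*3)/2 = 3*(O + 18)/2 = 3*(18 + O)/2 = 27 + 3*O/2)
(176 + 237)/(m(16) + 398) = (176 + 237)/((27 + (3/2)*16) + 398) = 413/((27 + 24) + 398) = 413/(51 + 398) = 413/449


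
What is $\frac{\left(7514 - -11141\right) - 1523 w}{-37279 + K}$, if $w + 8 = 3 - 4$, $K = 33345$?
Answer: $- \frac{16181}{1967} \approx -8.2262$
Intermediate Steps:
$w = -9$ ($w = -8 + \left(3 - 4\right) = -8 - 1 = -9$)
$\frac{\left(7514 - -11141\right) - 1523 w}{-37279 + K} = \frac{\left(7514 - -11141\right) - -13707}{-37279 + 33345} = \frac{\left(7514 + 11141\right) + 13707}{-3934} = \left(18655 + 13707\right) \left(- \frac{1}{3934}\right) = 32362 \left(- \frac{1}{3934}\right) = - \frac{16181}{1967}$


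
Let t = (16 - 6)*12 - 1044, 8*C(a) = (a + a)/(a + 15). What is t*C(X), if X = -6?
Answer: 154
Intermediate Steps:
C(a) = a/(4*(15 + a)) (C(a) = ((a + a)/(a + 15))/8 = ((2*a)/(15 + a))/8 = (2*a/(15 + a))/8 = a/(4*(15 + a)))
t = -924 (t = 10*12 - 1044 = 120 - 1044 = -924)
t*C(X) = -231*(-6)/(15 - 6) = -231*(-6)/9 = -924*(-⅙) = 154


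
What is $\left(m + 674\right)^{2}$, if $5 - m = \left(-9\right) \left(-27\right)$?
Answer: $190096$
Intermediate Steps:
$m = -238$ ($m = 5 - \left(-9\right) \left(-27\right) = 5 - 243 = -238$)
$\left(m + 674\right)^{2} = \left(-238 + 674\right)^{2} = 436^{2} = 190096$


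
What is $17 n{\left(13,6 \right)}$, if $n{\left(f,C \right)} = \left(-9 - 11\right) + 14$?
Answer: $-102$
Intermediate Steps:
$n{\left(f,C \right)} = -6$ ($n{\left(f,C \right)} = -20 + 14 = -6$)
$17 n{\left(13,6 \right)} = 17 \left(-6\right) = -102$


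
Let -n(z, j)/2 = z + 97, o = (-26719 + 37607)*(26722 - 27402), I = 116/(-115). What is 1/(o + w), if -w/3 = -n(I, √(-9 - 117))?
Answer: -115/851507834 ≈ -1.3505e-7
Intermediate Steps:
I = -116/115 (I = 116*(-1/115) = -116/115 ≈ -1.0087)
o = -7403840 (o = 10888*(-680) = -7403840)
n(z, j) = -194 - 2*z (n(z, j) = -2*(z + 97) = -2*(97 + z) = -194 - 2*z)
w = -66234/115 (w = -(-3)*(-194 - 2*(-116/115)) = -(-3)*(-194 + 232/115) = -(-3)*(-22078)/115 = -3*22078/115 = -66234/115 ≈ -575.95)
1/(o + w) = 1/(-7403840 - 66234/115) = 1/(-851507834/115) = -115/851507834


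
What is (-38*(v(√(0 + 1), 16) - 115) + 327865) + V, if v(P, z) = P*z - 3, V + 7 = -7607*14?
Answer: 225236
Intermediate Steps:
V = -106505 (V = -7 - 7607*14 = -7 - 106498 = -106505)
v(P, z) = -3 + P*z
(-38*(v(√(0 + 1), 16) - 115) + 327865) + V = (-38*((-3 + √(0 + 1)*16) - 115) + 327865) - 106505 = (-38*((-3 + √1*16) - 115) + 327865) - 106505 = (-38*((-3 + 1*16) - 115) + 327865) - 106505 = (-38*((-3 + 16) - 115) + 327865) - 106505 = (-38*(13 - 115) + 327865) - 106505 = (-38*(-102) + 327865) - 106505 = (3876 + 327865) - 106505 = 331741 - 106505 = 225236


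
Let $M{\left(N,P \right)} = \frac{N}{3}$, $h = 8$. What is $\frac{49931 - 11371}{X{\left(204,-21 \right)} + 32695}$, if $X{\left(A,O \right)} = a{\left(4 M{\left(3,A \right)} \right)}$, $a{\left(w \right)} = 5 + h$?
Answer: $\frac{9640}{8177} \approx 1.1789$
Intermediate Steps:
$M{\left(N,P \right)} = \frac{N}{3}$ ($M{\left(N,P \right)} = N \frac{1}{3} = \frac{N}{3}$)
$a{\left(w \right)} = 13$ ($a{\left(w \right)} = 5 + 8 = 13$)
$X{\left(A,O \right)} = 13$
$\frac{49931 - 11371}{X{\left(204,-21 \right)} + 32695} = \frac{49931 - 11371}{13 + 32695} = \frac{38560}{32708} = 38560 \cdot \frac{1}{32708} = \frac{9640}{8177}$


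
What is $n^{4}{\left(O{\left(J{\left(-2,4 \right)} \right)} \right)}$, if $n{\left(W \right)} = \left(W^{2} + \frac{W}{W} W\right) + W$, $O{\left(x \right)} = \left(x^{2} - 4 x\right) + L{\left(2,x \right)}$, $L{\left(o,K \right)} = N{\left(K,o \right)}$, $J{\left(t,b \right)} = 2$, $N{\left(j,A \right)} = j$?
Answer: $0$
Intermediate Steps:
$L{\left(o,K \right)} = K$
$O{\left(x \right)} = x^{2} - 3 x$ ($O{\left(x \right)} = \left(x^{2} - 4 x\right) + x = x^{2} - 3 x$)
$n{\left(W \right)} = W^{2} + 2 W$ ($n{\left(W \right)} = \left(W^{2} + 1 W\right) + W = \left(W^{2} + W\right) + W = \left(W + W^{2}\right) + W = W^{2} + 2 W$)
$n^{4}{\left(O{\left(J{\left(-2,4 \right)} \right)} \right)} = \left(2 \left(-3 + 2\right) \left(2 + 2 \left(-3 + 2\right)\right)\right)^{4} = \left(2 \left(-1\right) \left(2 + 2 \left(-1\right)\right)\right)^{4} = \left(- 2 \left(2 - 2\right)\right)^{4} = \left(\left(-2\right) 0\right)^{4} = 0^{4} = 0$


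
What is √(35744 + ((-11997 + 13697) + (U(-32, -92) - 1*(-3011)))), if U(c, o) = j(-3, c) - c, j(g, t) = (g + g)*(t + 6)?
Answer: √40643 ≈ 201.60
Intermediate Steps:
j(g, t) = 2*g*(6 + t) (j(g, t) = (2*g)*(6 + t) = 2*g*(6 + t))
U(c, o) = -36 - 7*c (U(c, o) = 2*(-3)*(6 + c) - c = (-36 - 6*c) - c = -36 - 7*c)
√(35744 + ((-11997 + 13697) + (U(-32, -92) - 1*(-3011)))) = √(35744 + ((-11997 + 13697) + ((-36 - 7*(-32)) - 1*(-3011)))) = √(35744 + (1700 + ((-36 + 224) + 3011))) = √(35744 + (1700 + (188 + 3011))) = √(35744 + (1700 + 3199)) = √(35744 + 4899) = √40643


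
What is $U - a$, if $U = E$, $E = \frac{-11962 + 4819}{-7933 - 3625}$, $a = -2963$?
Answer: $\frac{34253497}{11558} \approx 2963.6$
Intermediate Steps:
$E = \frac{7143}{11558}$ ($E = - \frac{7143}{-11558} = \left(-7143\right) \left(- \frac{1}{11558}\right) = \frac{7143}{11558} \approx 0.61801$)
$U = \frac{7143}{11558} \approx 0.61801$
$U - a = \frac{7143}{11558} - -2963 = \frac{7143}{11558} + 2963 = \frac{34253497}{11558}$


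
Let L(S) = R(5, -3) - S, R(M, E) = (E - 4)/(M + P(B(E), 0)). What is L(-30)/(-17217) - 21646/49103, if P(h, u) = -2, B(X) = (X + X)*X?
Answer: -1122113095/2536219053 ≈ -0.44244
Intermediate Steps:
B(X) = 2*X² (B(X) = (2*X)*X = 2*X²)
R(M, E) = (-4 + E)/(-2 + M) (R(M, E) = (E - 4)/(M - 2) = (-4 + E)/(-2 + M))
L(S) = -7/3 - S (L(S) = (-4 - 3)/(-2 + 5) - S = -7/3 - S)
L(-30)/(-17217) - 21646/49103 = (-7/3 - 1*(-30))/(-17217) - 21646/49103 = (-7/3 + 30)*(-1/17217) - 21646*1/49103 = (83/3)*(-1/17217) - 21646/49103 = -83/51651 - 21646/49103 = -1122113095/2536219053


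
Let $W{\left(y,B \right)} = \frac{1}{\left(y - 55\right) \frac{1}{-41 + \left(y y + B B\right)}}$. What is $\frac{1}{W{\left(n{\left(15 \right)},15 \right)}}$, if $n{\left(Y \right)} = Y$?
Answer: $- \frac{40}{409} \approx -0.0978$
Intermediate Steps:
$W{\left(y,B \right)} = \frac{-41 + B^{2} + y^{2}}{-55 + y}$ ($W{\left(y,B \right)} = \frac{1}{\left(-55 + y\right) \frac{1}{-41 + \left(y^{2} + B^{2}\right)}} = \frac{1}{\left(-55 + y\right) \frac{1}{-41 + \left(B^{2} + y^{2}\right)}} = \frac{1}{\left(-55 + y\right) \frac{1}{-41 + B^{2} + y^{2}}} = \frac{1}{\frac{1}{-41 + B^{2} + y^{2}} \left(-55 + y\right)} = \frac{-41 + B^{2} + y^{2}}{-55 + y}$)
$\frac{1}{W{\left(n{\left(15 \right)},15 \right)}} = \frac{1}{\frac{1}{-55 + 15} \left(-41 + 15^{2} + 15^{2}\right)} = \frac{1}{\frac{1}{-40} \left(-41 + 225 + 225\right)} = \frac{1}{\left(- \frac{1}{40}\right) 409} = \frac{1}{- \frac{409}{40}} = - \frac{40}{409}$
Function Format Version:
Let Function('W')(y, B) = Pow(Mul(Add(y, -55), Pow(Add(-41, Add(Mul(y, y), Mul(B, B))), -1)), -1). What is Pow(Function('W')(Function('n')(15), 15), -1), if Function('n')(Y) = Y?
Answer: Rational(-40, 409) ≈ -0.097800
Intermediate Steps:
Function('W')(y, B) = Mul(Pow(Add(-55, y), -1), Add(-41, Pow(B, 2), Pow(y, 2))) (Function('W')(y, B) = Pow(Mul(Add(-55, y), Pow(Add(-41, Add(Pow(y, 2), Pow(B, 2))), -1)), -1) = Pow(Mul(Add(-55, y), Pow(Add(-41, Add(Pow(B, 2), Pow(y, 2))), -1)), -1) = Pow(Mul(Add(-55, y), Pow(Add(-41, Pow(B, 2), Pow(y, 2)), -1)), -1) = Pow(Mul(Pow(Add(-41, Pow(B, 2), Pow(y, 2)), -1), Add(-55, y)), -1) = Mul(Pow(Add(-55, y), -1), Add(-41, Pow(B, 2), Pow(y, 2))))
Pow(Function('W')(Function('n')(15), 15), -1) = Pow(Mul(Pow(Add(-55, 15), -1), Add(-41, Pow(15, 2), Pow(15, 2))), -1) = Pow(Mul(Pow(-40, -1), Add(-41, 225, 225)), -1) = Pow(Mul(Rational(-1, 40), 409), -1) = Pow(Rational(-409, 40), -1) = Rational(-40, 409)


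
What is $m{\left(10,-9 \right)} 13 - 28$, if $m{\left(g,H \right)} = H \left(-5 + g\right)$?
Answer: $-613$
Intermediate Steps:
$m{\left(10,-9 \right)} 13 - 28 = - 9 \left(-5 + 10\right) 13 - 28 = \left(-9\right) 5 \cdot 13 - 28 = \left(-45\right) 13 - 28 = -585 - 28 = -613$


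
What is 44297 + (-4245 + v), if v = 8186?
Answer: 48238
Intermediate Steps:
44297 + (-4245 + v) = 44297 + (-4245 + 8186) = 44297 + 3941 = 48238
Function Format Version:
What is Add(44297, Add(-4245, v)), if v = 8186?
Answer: 48238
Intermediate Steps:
Add(44297, Add(-4245, v)) = Add(44297, Add(-4245, 8186)) = Add(44297, 3941) = 48238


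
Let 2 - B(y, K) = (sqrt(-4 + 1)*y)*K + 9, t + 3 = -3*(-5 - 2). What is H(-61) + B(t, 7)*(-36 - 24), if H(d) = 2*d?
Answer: 298 + 7560*I*sqrt(3) ≈ 298.0 + 13094.0*I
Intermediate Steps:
t = 18 (t = -3 - 3*(-5 - 2) = -3 - 3*(-7) = -3 + 21 = 18)
B(y, K) = -7 - I*K*y*sqrt(3) (B(y, K) = 2 - ((sqrt(-4 + 1)*y)*K + 9) = 2 - ((sqrt(-3)*y)*K + 9) = 2 - (((I*sqrt(3))*y)*K + 9) = 2 - ((I*y*sqrt(3))*K + 9) = 2 - (I*K*y*sqrt(3) + 9) = 2 - (9 + I*K*y*sqrt(3)) = 2 + (-9 - I*K*y*sqrt(3)) = -7 - I*K*y*sqrt(3))
H(-61) + B(t, 7)*(-36 - 24) = 2*(-61) + (-7 - 1*I*7*18*sqrt(3))*(-36 - 24) = -122 + (-7 - 126*I*sqrt(3))*(-60) = -122 + (420 + 7560*I*sqrt(3)) = 298 + 7560*I*sqrt(3)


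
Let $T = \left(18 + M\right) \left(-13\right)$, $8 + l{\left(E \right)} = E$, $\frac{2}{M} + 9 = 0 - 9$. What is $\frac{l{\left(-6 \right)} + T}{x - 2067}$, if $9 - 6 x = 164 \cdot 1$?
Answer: $\frac{4438}{37671} \approx 0.11781$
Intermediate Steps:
$M = - \frac{1}{9}$ ($M = \frac{2}{-9 + \left(0 - 9\right)} = \frac{2}{-9 - 9} = \frac{2}{-18} = 2 \left(- \frac{1}{18}\right) = - \frac{1}{9} \approx -0.11111$)
$l{\left(E \right)} = -8 + E$
$T = - \frac{2093}{9}$ ($T = \left(18 - \frac{1}{9}\right) \left(-13\right) = \frac{161}{9} \left(-13\right) = - \frac{2093}{9} \approx -232.56$)
$x = - \frac{155}{6}$ ($x = \frac{3}{2} - \frac{164 \cdot 1}{6} = \frac{3}{2} - \frac{82}{3} = - \frac{155}{6} \approx -25.833$)
$\frac{l{\left(-6 \right)} + T}{x - 2067} = \frac{\left(-8 - 6\right) - \frac{2093}{9}}{- \frac{155}{6} - 2067} = \frac{-14 - \frac{2093}{9}}{- \frac{155}{6} - 2067} = - \frac{2219}{9 \left(- \frac{155}{6} - 2067\right)} = - \frac{2219}{9 \left(- \frac{12557}{6}\right)} = \left(- \frac{2219}{9}\right) \left(- \frac{6}{12557}\right) = \frac{4438}{37671}$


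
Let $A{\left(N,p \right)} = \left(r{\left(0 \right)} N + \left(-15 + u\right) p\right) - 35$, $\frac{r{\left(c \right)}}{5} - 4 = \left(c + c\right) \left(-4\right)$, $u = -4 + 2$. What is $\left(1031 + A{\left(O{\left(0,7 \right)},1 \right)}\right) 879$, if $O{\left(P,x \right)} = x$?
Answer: $983601$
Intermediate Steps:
$u = -2$
$r{\left(c \right)} = 20 - 40 c$ ($r{\left(c \right)} = 20 + 5 \left(c + c\right) \left(-4\right) = 20 + 5 \cdot 2 c \left(-4\right) = 20 + 5 \left(- 8 c\right) = 20 - 40 c$)
$A{\left(N,p \right)} = -35 - 17 p + 20 N$ ($A{\left(N,p \right)} = \left(\left(20 - 0\right) N + \left(-15 - 2\right) p\right) - 35 = \left(\left(20 + 0\right) N - 17 p\right) - 35 = \left(20 N - 17 p\right) - 35 = \left(- 17 p + 20 N\right) - 35 = -35 - 17 p + 20 N$)
$\left(1031 + A{\left(O{\left(0,7 \right)},1 \right)}\right) 879 = \left(1031 - -88\right) 879 = \left(1031 + 88\right) 879 = 1119 \cdot 879 = 983601$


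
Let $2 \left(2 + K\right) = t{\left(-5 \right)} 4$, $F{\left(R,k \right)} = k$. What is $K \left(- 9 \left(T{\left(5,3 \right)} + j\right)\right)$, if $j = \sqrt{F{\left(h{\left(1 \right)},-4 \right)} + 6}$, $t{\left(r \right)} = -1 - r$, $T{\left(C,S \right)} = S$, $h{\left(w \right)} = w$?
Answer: $-162 - 54 \sqrt{2} \approx -238.37$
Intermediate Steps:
$j = \sqrt{2}$ ($j = \sqrt{-4 + 6} = \sqrt{2} \approx 1.4142$)
$K = 6$ ($K = -2 + \frac{\left(-1 - -5\right) 4}{2} = -2 + \frac{\left(-1 + 5\right) 4}{2} = -2 + \frac{4 \cdot 4}{2} = -2 + \frac{1}{2} \cdot 16 = -2 + 8 = 6$)
$K \left(- 9 \left(T{\left(5,3 \right)} + j\right)\right) = 6 \left(- 9 \left(3 + \sqrt{2}\right)\right) = 6 \left(-27 - 9 \sqrt{2}\right) = -162 - 54 \sqrt{2}$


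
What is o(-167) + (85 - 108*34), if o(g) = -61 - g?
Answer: -3481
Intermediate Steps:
o(-167) + (85 - 108*34) = (-61 - 1*(-167)) + (85 - 108*34) = (-61 + 167) + (85 - 3672) = 106 - 3587 = -3481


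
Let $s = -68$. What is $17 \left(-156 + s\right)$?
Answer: $-3808$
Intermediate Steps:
$17 \left(-156 + s\right) = 17 \left(-156 - 68\right) = 17 \left(-224\right) = -3808$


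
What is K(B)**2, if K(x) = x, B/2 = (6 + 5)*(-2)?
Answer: 1936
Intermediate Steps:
B = -44 (B = 2*((6 + 5)*(-2)) = 2*(11*(-2)) = 2*(-22) = -44)
K(B)**2 = (-44)**2 = 1936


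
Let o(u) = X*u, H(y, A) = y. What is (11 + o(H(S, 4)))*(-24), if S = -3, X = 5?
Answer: 96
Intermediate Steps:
o(u) = 5*u
(11 + o(H(S, 4)))*(-24) = (11 + 5*(-3))*(-24) = (11 - 15)*(-24) = -4*(-24) = 96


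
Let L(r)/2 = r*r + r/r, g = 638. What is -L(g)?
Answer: -814090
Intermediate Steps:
L(r) = 2 + 2*r² (L(r) = 2*(r*r + r/r) = 2*(r² + 1) = 2*(1 + r²) = 2 + 2*r²)
-L(g) = -(2 + 2*638²) = -(2 + 2*407044) = -(2 + 814088) = -1*814090 = -814090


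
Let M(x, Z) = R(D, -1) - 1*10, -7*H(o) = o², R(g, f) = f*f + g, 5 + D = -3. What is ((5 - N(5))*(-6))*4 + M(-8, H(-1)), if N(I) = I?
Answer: -17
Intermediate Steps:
D = -8 (D = -5 - 3 = -8)
R(g, f) = g + f² (R(g, f) = f² + g = g + f²)
H(o) = -o²/7
M(x, Z) = -17 (M(x, Z) = (-8 + (-1)²) - 1*10 = (-8 + 1) - 10 = -7 - 10 = -17)
((5 - N(5))*(-6))*4 + M(-8, H(-1)) = ((5 - 1*5)*(-6))*4 - 17 = ((5 - 5)*(-6))*4 - 17 = (0*(-6))*4 - 17 = 0*4 - 17 = 0 - 17 = -17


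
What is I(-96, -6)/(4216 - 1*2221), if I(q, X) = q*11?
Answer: -352/665 ≈ -0.52932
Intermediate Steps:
I(q, X) = 11*q
I(-96, -6)/(4216 - 1*2221) = (11*(-96))/(4216 - 1*2221) = -1056/(4216 - 2221) = -1056/1995 = -1056*1/1995 = -352/665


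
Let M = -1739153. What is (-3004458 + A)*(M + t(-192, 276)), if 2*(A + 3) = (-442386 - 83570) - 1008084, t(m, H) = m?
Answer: 6559906619945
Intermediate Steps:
A = -767023 (A = -3 + ((-442386 - 83570) - 1008084)/2 = -3 + (-525956 - 1008084)/2 = -3 + (1/2)*(-1534040) = -3 - 767020 = -767023)
(-3004458 + A)*(M + t(-192, 276)) = (-3004458 - 767023)*(-1739153 - 192) = -3771481*(-1739345) = 6559906619945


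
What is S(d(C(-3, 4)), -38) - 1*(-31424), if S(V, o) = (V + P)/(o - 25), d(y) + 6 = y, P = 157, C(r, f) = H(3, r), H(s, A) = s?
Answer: 282794/9 ≈ 31422.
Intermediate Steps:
C(r, f) = 3
d(y) = -6 + y
S(V, o) = (157 + V)/(-25 + o) (S(V, o) = (V + 157)/(o - 25) = (157 + V)/(-25 + o))
S(d(C(-3, 4)), -38) - 1*(-31424) = (157 + (-6 + 3))/(-25 - 38) - 1*(-31424) = (157 - 3)/(-63) + 31424 = -1/63*154 + 31424 = -22/9 + 31424 = 282794/9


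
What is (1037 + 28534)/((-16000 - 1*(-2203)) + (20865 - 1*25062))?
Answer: -9857/5998 ≈ -1.6434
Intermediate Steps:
(1037 + 28534)/((-16000 - 1*(-2203)) + (20865 - 1*25062)) = 29571/((-16000 + 2203) + (20865 - 25062)) = 29571/(-13797 - 4197) = 29571/(-17994) = 29571*(-1/17994) = -9857/5998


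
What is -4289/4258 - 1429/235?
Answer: -7092597/1000630 ≈ -7.0881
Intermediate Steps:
-4289/4258 - 1429/235 = -7092597/1000630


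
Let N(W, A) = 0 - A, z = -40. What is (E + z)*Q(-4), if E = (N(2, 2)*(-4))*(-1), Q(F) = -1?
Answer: 48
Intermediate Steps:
N(W, A) = -A
E = -8 (E = (-1*2*(-4))*(-1) = -2*(-4)*(-1) = 8*(-1) = -8)
(E + z)*Q(-4) = (-8 - 40)*(-1) = -48*(-1) = 48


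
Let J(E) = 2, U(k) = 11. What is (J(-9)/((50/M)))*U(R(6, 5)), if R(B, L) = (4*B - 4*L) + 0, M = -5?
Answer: -11/5 ≈ -2.2000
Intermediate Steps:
R(B, L) = -4*L + 4*B (R(B, L) = (-4*L + 4*B) + 0 = -4*L + 4*B)
(J(-9)/((50/M)))*U(R(6, 5)) = (2/(50/(-5)))*11 = (2/(50*(-⅕)))*11 = (2/(-10))*11 = -⅒*2*11 = -⅕*11 = -11/5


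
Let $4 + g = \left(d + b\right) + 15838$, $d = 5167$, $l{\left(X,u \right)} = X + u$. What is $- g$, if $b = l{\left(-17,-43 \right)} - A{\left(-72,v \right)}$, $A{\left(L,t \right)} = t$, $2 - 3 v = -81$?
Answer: $- \frac{62740}{3} \approx -20913.0$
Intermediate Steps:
$v = \frac{83}{3}$ ($v = \frac{2}{3} - -27 = \frac{2}{3} + 27 = \frac{83}{3} \approx 27.667$)
$b = - \frac{263}{3}$ ($b = \left(-17 - 43\right) - \frac{83}{3} = -60 - \frac{83}{3} = - \frac{263}{3} \approx -87.667$)
$g = \frac{62740}{3}$ ($g = -4 + \left(\left(5167 - \frac{263}{3}\right) + 15838\right) = -4 + \left(\frac{15238}{3} + 15838\right) = -4 + \frac{62752}{3} = \frac{62740}{3} \approx 20913.0$)
$- g = \left(-1\right) \frac{62740}{3} = - \frac{62740}{3}$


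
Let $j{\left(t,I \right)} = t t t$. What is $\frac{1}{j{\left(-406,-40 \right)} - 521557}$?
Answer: $- \frac{1}{67444973} \approx -1.4827 \cdot 10^{-8}$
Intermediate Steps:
$j{\left(t,I \right)} = t^{3}$ ($j{\left(t,I \right)} = t^{2} t = t^{3}$)
$\frac{1}{j{\left(-406,-40 \right)} - 521557} = \frac{1}{\left(-406\right)^{3} - 521557} = \frac{1}{-66923416 - 521557} = \frac{1}{-67444973} = - \frac{1}{67444973}$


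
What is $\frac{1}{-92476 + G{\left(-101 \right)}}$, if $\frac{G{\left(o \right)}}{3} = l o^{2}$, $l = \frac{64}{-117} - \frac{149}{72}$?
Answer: $- \frac{312}{53834761} \approx -5.7955 \cdot 10^{-6}$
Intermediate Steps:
$l = - \frac{2449}{936}$ ($l = 64 \left(- \frac{1}{117}\right) - \frac{149}{72} = - \frac{64}{117} - \frac{149}{72} = - \frac{2449}{936} \approx -2.6165$)
$G{\left(o \right)} = - \frac{2449 o^{2}}{312}$ ($G{\left(o \right)} = 3 \left(- \frac{2449 o^{2}}{936}\right) = - \frac{2449 o^{2}}{312}$)
$\frac{1}{-92476 + G{\left(-101 \right)}} = \frac{1}{-92476 - \frac{2449 \left(-101\right)^{2}}{312}} = \frac{1}{-92476 - \frac{24982249}{312}} = \frac{1}{- \frac{53834761}{312}} = - \frac{312}{53834761}$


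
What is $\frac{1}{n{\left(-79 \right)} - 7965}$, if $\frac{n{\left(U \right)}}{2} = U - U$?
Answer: $- \frac{1}{7965} \approx -0.00012555$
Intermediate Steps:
$n{\left(U \right)} = 0$ ($n{\left(U \right)} = 2 \left(U - U\right) = 2 \cdot 0 = 0$)
$\frac{1}{n{\left(-79 \right)} - 7965} = \frac{1}{0 - 7965} = \frac{1}{-7965} = - \frac{1}{7965}$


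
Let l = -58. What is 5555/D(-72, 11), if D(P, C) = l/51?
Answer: -283305/58 ≈ -4884.6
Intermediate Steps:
D(P, C) = -58/51
5555/D(-72, 11) = 5555/(-58/51) = 5555*(-51/58) = -283305/58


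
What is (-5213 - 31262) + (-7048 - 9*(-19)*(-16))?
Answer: -46259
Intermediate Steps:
(-5213 - 31262) + (-7048 - 9*(-19)*(-16)) = -36475 + (-7048 - (-171)*(-16)) = -36475 + (-7048 - 1*2736) = -36475 + (-7048 - 2736) = -36475 - 9784 = -46259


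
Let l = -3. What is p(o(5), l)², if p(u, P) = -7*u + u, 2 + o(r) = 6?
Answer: 576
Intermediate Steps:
o(r) = 4 (o(r) = -2 + 6 = 4)
p(u, P) = -6*u
p(o(5), l)² = (-6*4)² = (-24)² = 576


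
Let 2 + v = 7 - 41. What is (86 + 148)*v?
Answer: -8424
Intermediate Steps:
v = -36 (v = -2 + (7 - 41) = -2 - 34 = -36)
(86 + 148)*v = (86 + 148)*(-36) = 234*(-36) = -8424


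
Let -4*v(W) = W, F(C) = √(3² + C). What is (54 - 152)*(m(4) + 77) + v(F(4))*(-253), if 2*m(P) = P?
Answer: -7742 + 253*√13/4 ≈ -7513.9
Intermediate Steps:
m(P) = P/2
F(C) = √(9 + C)
v(W) = -W/4
(54 - 152)*(m(4) + 77) + v(F(4))*(-253) = (54 - 152)*((½)*4 + 77) - √(9 + 4)/4*(-253) = -98*(2 + 77) - √13/4*(-253) = -98*79 + 253*√13/4 = -7742 + 253*√13/4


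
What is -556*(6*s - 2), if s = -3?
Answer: 11120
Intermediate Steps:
-556*(6*s - 2) = -556*(6*(-3) - 2) = -556*(-18 - 2) = -556*(-20) = 11120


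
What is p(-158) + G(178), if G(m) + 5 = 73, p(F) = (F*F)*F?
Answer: -3944244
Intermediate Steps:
p(F) = F**3 (p(F) = F**2*F = F**3)
G(m) = 68 (G(m) = -5 + 73 = 68)
p(-158) + G(178) = (-158)**3 + 68 = -3944312 + 68 = -3944244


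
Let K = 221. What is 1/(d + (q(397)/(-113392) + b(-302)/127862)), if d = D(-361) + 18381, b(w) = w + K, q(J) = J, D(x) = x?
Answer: 7249263952/130631706442057 ≈ 5.5494e-5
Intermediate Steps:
b(w) = 221 + w (b(w) = w + 221 = 221 + w)
d = 18020 (d = -361 + 18381 = 18020)
1/(d + (q(397)/(-113392) + b(-302)/127862)) = 1/(18020 + (397/(-113392) + (221 - 302)/127862)) = 1/(18020 + (397*(-1/113392) - 81*1/127862)) = 1/(18020 + (-397/113392 - 81/127862)) = 1/(18020 - 29972983/7249263952) = 1/(130631706442057/7249263952) = 7249263952/130631706442057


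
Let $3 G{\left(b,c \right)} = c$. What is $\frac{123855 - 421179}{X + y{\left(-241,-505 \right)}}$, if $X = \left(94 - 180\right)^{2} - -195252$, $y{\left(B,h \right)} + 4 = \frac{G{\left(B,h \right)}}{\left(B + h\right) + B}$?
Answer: $- \frac{880376364}{600029389} \approx -1.4672$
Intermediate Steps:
$G{\left(b,c \right)} = \frac{c}{3}$
$y{\left(B,h \right)} = -4 + \frac{h}{3 \left(h + 2 B\right)}$ ($y{\left(B,h \right)} = -4 + \frac{\frac{1}{3} h}{\left(B + h\right) + B} = -4 + \frac{\frac{1}{3} h}{h + 2 B} = -4 + \frac{h}{3 \left(h + 2 B\right)}$)
$X = 202648$ ($X = \left(-86\right)^{2} + 195252 = 7396 + 195252 = 202648$)
$\frac{123855 - 421179}{X + y{\left(-241,-505 \right)}} = \frac{123855 - 421179}{202648 + \frac{\left(-24\right) \left(-241\right) - -5555}{3 \left(-505 + 2 \left(-241\right)\right)}} = - \frac{297324}{202648 + \frac{5784 + 5555}{3 \left(-505 - 482\right)}} = - \frac{297324}{202648 + \frac{1}{3} \frac{1}{-987} \cdot 11339} = - \frac{297324}{202648 + \frac{1}{3} \left(- \frac{1}{987}\right) 11339} = - \frac{297324}{202648 - \frac{11339}{2961}} = - \frac{297324}{\frac{600029389}{2961}} = \left(-297324\right) \frac{2961}{600029389} = - \frac{880376364}{600029389}$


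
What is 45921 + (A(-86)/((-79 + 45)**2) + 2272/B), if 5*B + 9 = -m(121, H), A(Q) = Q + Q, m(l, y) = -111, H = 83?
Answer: 39909938/867 ≈ 46032.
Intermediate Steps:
A(Q) = 2*Q
B = 102/5 (B = -9/5 + (-1*(-111))/5 = -9/5 + (1/5)*111 = -9/5 + 111/5 = 102/5 ≈ 20.400)
45921 + (A(-86)/((-79 + 45)**2) + 2272/B) = 45921 + ((2*(-86))/((-79 + 45)**2) + 2272/(102/5)) = 45921 + (-172/((-34)**2) + 2272*(5/102)) = 45921 + (-172/1156 + 5680/51) = 45921 + (-172*1/1156 + 5680/51) = 45921 + (-43/289 + 5680/51) = 45921 + 96431/867 = 39909938/867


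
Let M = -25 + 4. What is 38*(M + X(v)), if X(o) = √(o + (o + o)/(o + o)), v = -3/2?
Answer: -798 + 19*I*√2 ≈ -798.0 + 26.87*I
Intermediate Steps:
v = -3/2 (v = -3*½ = -3/2 ≈ -1.5000)
X(o) = √(1 + o) (X(o) = √(o + (2*o)/((2*o))) = √(o + (2*o)*(1/(2*o))) = √(o + 1) = √(1 + o))
M = -21
38*(M + X(v)) = 38*(-21 + √(1 - 3/2)) = 38*(-21 + √(-½)) = 38*(-21 + I*√2/2) = -798 + 19*I*√2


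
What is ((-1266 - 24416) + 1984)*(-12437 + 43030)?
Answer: -724992914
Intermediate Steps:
((-1266 - 24416) + 1984)*(-12437 + 43030) = (-25682 + 1984)*30593 = -23698*30593 = -724992914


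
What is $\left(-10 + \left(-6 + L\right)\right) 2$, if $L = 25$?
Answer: $18$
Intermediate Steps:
$\left(-10 + \left(-6 + L\right)\right) 2 = \left(-10 + \left(-6 + 25\right)\right) 2 = \left(-10 + 19\right) 2 = 9 \cdot 2 = 18$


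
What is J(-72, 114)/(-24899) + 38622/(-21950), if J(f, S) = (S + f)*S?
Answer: -76196127/39038075 ≈ -1.9518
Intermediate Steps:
J(f, S) = S*(S + f)
J(-72, 114)/(-24899) + 38622/(-21950) = (114*(114 - 72))/(-24899) + 38622/(-21950) = (114*42)*(-1/24899) + 38622*(-1/21950) = 4788*(-1/24899) - 19311/10975 = -684/3557 - 19311/10975 = -76196127/39038075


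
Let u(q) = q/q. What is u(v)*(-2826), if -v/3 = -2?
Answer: -2826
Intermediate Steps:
v = 6 (v = -3*(-2) = 6)
u(q) = 1
u(v)*(-2826) = 1*(-2826) = -2826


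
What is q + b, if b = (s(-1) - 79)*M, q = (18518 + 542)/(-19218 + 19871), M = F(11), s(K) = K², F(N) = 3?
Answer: -133742/653 ≈ -204.81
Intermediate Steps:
M = 3
q = 19060/653 ≈ 29.188
b = -234 (b = ((-1)² - 79)*3 = (1 - 79)*3 = -78*3 = -234)
q + b = 19060/653 - 234 = -133742/653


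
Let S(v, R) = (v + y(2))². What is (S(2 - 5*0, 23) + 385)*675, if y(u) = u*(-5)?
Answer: 303075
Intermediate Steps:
y(u) = -5*u
S(v, R) = (-10 + v)² (S(v, R) = (v - 5*2)² = (v - 10)² = (-10 + v)²)
(S(2 - 5*0, 23) + 385)*675 = ((-10 + (2 - 5*0))² + 385)*675 = ((-10 + (2 + 0))² + 385)*675 = ((-10 + 2)² + 385)*675 = ((-8)² + 385)*675 = (64 + 385)*675 = 449*675 = 303075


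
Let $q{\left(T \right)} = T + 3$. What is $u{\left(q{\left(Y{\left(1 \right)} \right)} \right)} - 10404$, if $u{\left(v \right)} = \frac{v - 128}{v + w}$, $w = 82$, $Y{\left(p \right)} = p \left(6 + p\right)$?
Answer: $- \frac{478643}{46} \approx -10405.0$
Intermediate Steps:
$q{\left(T \right)} = 3 + T$
$u{\left(v \right)} = \frac{-128 + v}{82 + v}$ ($u{\left(v \right)} = \frac{v - 128}{v + 82} = \frac{-128 + v}{82 + v}$)
$u{\left(q{\left(Y{\left(1 \right)} \right)} \right)} - 10404 = \frac{-128 + \left(3 + 1 \left(6 + 1\right)\right)}{82 + \left(3 + 1 \left(6 + 1\right)\right)} - 10404 = \frac{-128 + \left(3 + 1 \cdot 7\right)}{82 + \left(3 + 1 \cdot 7\right)} - 10404 = \frac{-128 + \left(3 + 7\right)}{82 + \left(3 + 7\right)} - 10404 = \frac{-128 + 10}{82 + 10} - 10404 = \frac{1}{92} \left(-118\right) - 10404 = - \frac{59}{46} - 10404 = - \frac{478643}{46}$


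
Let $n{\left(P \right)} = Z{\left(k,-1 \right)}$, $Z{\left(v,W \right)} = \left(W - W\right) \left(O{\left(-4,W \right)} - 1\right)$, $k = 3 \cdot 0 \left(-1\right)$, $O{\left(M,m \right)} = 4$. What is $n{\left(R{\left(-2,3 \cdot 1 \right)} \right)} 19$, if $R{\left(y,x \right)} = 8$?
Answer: $0$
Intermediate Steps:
$k = 0$ ($k = 0 \left(-1\right) = 0$)
$Z{\left(v,W \right)} = 0$ ($Z{\left(v,W \right)} = \left(W - W\right) \left(4 - 1\right) = 0 \cdot 3 = 0$)
$n{\left(P \right)} = 0$
$n{\left(R{\left(-2,3 \cdot 1 \right)} \right)} 19 = 0 \cdot 19 = 0$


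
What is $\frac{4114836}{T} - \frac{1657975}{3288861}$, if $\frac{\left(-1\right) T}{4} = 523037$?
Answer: $- \frac{4250463180524}{1720195990857} \approx -2.4709$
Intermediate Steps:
$T = -2092148$ ($T = \left(-4\right) 523037 = -2092148$)
$\frac{4114836}{T} - \frac{1657975}{3288861} = \frac{4114836}{-2092148} - \frac{1657975}{3288861} = 4114836 \left(- \frac{1}{2092148}\right) - \frac{1657975}{3288861} = - \frac{1028709}{523037} - \frac{1657975}{3288861} = - \frac{4250463180524}{1720195990857}$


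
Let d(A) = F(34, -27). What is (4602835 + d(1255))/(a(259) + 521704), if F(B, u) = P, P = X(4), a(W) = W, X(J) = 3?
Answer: 4602838/521963 ≈ 8.8183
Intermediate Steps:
P = 3
F(B, u) = 3
d(A) = 3
(4602835 + d(1255))/(a(259) + 521704) = (4602835 + 3)/(259 + 521704) = 4602838/521963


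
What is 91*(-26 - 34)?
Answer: -5460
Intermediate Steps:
91*(-26 - 34) = 91*(-60) = -5460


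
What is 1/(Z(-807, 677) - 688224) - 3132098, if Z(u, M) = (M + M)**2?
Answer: -3586540363015/1145092 ≈ -3.1321e+6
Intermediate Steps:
Z(u, M) = 4*M**2 (Z(u, M) = (2*M)**2 = 4*M**2)
1/(Z(-807, 677) - 688224) - 3132098 = 1/(4*677**2 - 688224) - 3132098 = 1/(4*458329 - 688224) - 3132098 = 1/(1833316 - 688224) - 3132098 = 1/1145092 - 3132098 = -3586540363015/1145092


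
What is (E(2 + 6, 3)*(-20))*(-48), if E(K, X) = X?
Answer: 2880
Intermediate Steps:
(E(2 + 6, 3)*(-20))*(-48) = (3*(-20))*(-48) = -60*(-48) = 2880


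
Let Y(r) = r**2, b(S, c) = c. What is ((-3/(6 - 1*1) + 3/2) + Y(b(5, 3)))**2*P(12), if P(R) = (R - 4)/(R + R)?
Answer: 3267/100 ≈ 32.670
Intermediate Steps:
P(R) = (-4 + R)/(2*R) (P(R) = (-4 + R)/((2*R)) = (-4 + R)*(1/(2*R)) = (-4 + R)/(2*R))
((-3/(6 - 1*1) + 3/2) + Y(b(5, 3)))**2*P(12) = ((-3/(6 - 1*1) + 3/2) + 3**2)**2*((1/2)*(-4 + 12)/12) = ((-3/(6 - 1) + 3*(1/2)) + 9)**2*((1/2)*(1/12)*8) = ((-3/5 + 3/2) + 9)**2*(1/3) = (9/10 + 9)**2*(1/3) = (99/10)**2*(1/3) = (9801/100)*(1/3) = 3267/100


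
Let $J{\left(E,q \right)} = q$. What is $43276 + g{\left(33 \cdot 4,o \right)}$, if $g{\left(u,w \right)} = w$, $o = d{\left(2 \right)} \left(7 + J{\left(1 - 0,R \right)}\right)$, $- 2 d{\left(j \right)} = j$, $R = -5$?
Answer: $43274$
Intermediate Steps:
$d{\left(j \right)} = - \frac{j}{2}$
$o = -2$ ($o = \left(- \frac{1}{2}\right) 2 \left(7 - 5\right) = \left(-1\right) 2 = -2$)
$43276 + g{\left(33 \cdot 4,o \right)} = 43276 - 2 = 43274$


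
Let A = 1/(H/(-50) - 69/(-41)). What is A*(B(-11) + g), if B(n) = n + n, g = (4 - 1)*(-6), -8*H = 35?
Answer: -131200/5807 ≈ -22.593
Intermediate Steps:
H = -35/8 (H = -⅛*35 = -35/8 ≈ -4.3750)
g = -18 (g = 3*(-6) = -18)
B(n) = 2*n
A = 3280/5807 (A = 1/(-35/8/(-50) - 69/(-41)) = 1/(-35/8*(-1/50) - 69*(-1/41)) = 1/(7/80 + 69/41) = 1/(5807/3280) = 3280/5807 ≈ 0.56484)
A*(B(-11) + g) = 3280*(2*(-11) - 18)/5807 = 3280*(-22 - 18)/5807 = (3280/5807)*(-40) = -131200/5807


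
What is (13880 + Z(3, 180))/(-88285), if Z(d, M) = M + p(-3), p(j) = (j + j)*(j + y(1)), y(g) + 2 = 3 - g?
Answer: -14078/88285 ≈ -0.15946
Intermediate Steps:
y(g) = 1 - g (y(g) = -2 + (3 - g) = 1 - g)
p(j) = 2*j² (p(j) = (j + j)*(j + (1 - 1*1)) = (2*j)*(j + (1 - 1)) = (2*j)*(j + 0) = (2*j)*j = 2*j²)
Z(d, M) = 18 + M (Z(d, M) = M + 2*(-3)² = M + 2*9 = M + 18 = 18 + M)
(13880 + Z(3, 180))/(-88285) = (13880 + (18 + 180))/(-88285) = (13880 + 198)*(-1/88285) = 14078*(-1/88285) = -14078/88285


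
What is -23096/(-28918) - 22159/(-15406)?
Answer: 498305469/222755354 ≈ 2.2370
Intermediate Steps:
-23096/(-28918) - 22159/(-15406) = -23096*(-1/28918) - 22159*(-1/15406) = 11548/14459 + 22159/15406 = 498305469/222755354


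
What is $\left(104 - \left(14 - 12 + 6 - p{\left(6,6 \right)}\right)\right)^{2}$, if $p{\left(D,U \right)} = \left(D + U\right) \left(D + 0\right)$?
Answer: $28224$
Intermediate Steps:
$p{\left(D,U \right)} = D \left(D + U\right)$ ($p{\left(D,U \right)} = \left(D + U\right) D = D \left(D + U\right)$)
$\left(104 - \left(14 - 12 + 6 - p{\left(6,6 \right)}\right)\right)^{2} = \left(104 - \left(14 - 12 + 6 - 6 \left(6 + 6\right)\right)\right)^{2} = \left(104 + \left(6 \cdot 12 - \left(\left(14 - 12\right) + 6\right)\right)\right)^{2} = \left(104 + \left(72 - \left(2 + 6\right)\right)\right)^{2} = \left(104 + \left(72 - 8\right)\right)^{2} = \left(104 + 64\right)^{2} = 168^{2} = 28224$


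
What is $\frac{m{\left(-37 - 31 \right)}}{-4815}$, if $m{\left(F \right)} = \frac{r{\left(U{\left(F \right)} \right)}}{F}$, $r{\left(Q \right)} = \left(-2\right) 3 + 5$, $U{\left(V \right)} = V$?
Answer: $- \frac{1}{327420} \approx -3.0542 \cdot 10^{-6}$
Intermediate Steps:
$r{\left(Q \right)} = -1$ ($r{\left(Q \right)} = -6 + 5 = -1$)
$m{\left(F \right)} = - \frac{1}{F}$
$\frac{m{\left(-37 - 31 \right)}}{-4815} = \frac{\left(-1\right) \frac{1}{-37 - 31}}{-4815} = - \frac{1}{-37 - 31} \left(- \frac{1}{4815}\right) = - \frac{1}{-68} \left(- \frac{1}{4815}\right) = \left(-1\right) \left(- \frac{1}{68}\right) \left(- \frac{1}{4815}\right) = \frac{1}{68} \left(- \frac{1}{4815}\right) = - \frac{1}{327420}$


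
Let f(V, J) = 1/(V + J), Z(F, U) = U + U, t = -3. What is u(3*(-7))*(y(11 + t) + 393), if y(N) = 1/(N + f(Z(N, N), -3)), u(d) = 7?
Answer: 41278/15 ≈ 2751.9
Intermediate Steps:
Z(F, U) = 2*U
f(V, J) = 1/(J + V)
y(N) = 1/(N + 1/(-3 + 2*N))
u(3*(-7))*(y(11 + t) + 393) = 7*((-3 + 2*(11 - 3))/(1 + (11 - 3)*(-3 + 2*(11 - 3))) + 393) = 7*((-3 + 2*8)/(1 + 8*(-3 + 2*8)) + 393) = 7*((-3 + 16)/(1 + 8*(-3 + 16)) + 393) = 7*(13/(1 + 8*13) + 393) = 7*(13/(1 + 104) + 393) = 7*(13/105 + 393) = 7*(41278/105) = 41278/15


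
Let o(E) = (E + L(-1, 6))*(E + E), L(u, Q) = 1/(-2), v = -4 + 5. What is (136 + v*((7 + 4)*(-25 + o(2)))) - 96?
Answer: -169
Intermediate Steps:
v = 1
L(u, Q) = -½
o(E) = 2*E*(-½ + E) (o(E) = (E - ½)*(E + E) = (-½ + E)*(2*E) = 2*E*(-½ + E))
(136 + v*((7 + 4)*(-25 + o(2)))) - 96 = (136 + 1*((7 + 4)*(-25 + 2*(-1 + 2*2)))) - 96 = (136 + 1*(11*(-25 + 2*(-1 + 4)))) - 96 = (136 + 1*(11*(-25 + 2*3))) - 96 = (136 + 1*(11*(-25 + 6))) - 96 = (136 + 1*(11*(-19))) - 96 = (136 + 1*(-209)) - 96 = (136 - 209) - 96 = -73 - 96 = -169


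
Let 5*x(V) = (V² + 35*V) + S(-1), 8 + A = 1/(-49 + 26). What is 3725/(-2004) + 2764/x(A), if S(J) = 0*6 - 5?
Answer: -335286961/5225764 ≈ -64.160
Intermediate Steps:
S(J) = -5 (S(J) = 0 - 5 = -5)
A = -185/23 (A = -8 + 1/(-49 + 26) = -8 + 1/(-23) = -8 - 1/23 = -185/23 ≈ -8.0435)
x(V) = -1 + 7*V + V²/5 (x(V) = ((V² + 35*V) - 5)/5 = (-5 + V² + 35*V)/5 = -1 + 7*V + V²/5)
3725/(-2004) + 2764/x(A) = 3725/(-2004) + 2764/(-1 + 7*(-185/23) + (-185/23)²/5) = 3725*(-1/2004) + 2764/(-1 - 1295/23 + (⅕)*(34225/529)) = -3725/2004 + 2764/(-1 - 1295/23 + 6845/529) = -3725/2004 + 2764/(-23469/529) = -3725/2004 + 2764*(-529/23469) = -3725/2004 - 1462156/23469 = -335286961/5225764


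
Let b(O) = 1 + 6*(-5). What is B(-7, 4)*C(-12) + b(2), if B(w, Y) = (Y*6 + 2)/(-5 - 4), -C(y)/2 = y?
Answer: -295/3 ≈ -98.333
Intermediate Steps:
b(O) = -29 (b(O) = 1 - 30 = -29)
C(y) = -2*y
B(w, Y) = -2/9 - 2*Y/3 (B(w, Y) = (6*Y + 2)/(-9) = (2 + 6*Y)*(-⅑) = -2/9 - 2*Y/3)
B(-7, 4)*C(-12) + b(2) = (-2/9 - ⅔*4)*(-2*(-12)) - 29 = (-2/9 - 8/3)*24 - 29 = -26/9*24 - 29 = -208/3 - 29 = -295/3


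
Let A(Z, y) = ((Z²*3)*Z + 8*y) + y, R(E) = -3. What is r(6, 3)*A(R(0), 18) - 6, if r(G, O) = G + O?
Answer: 723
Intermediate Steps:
A(Z, y) = 3*Z³ + 9*y (A(Z, y) = ((3*Z²)*Z + 8*y) + y = (3*Z³ + 8*y) + y = 3*Z³ + 9*y)
r(6, 3)*A(R(0), 18) - 6 = (6 + 3)*(3*(-3)³ + 9*18) - 6 = 9*(3*(-27) + 162) - 6 = 9*(-81 + 162) - 6 = 9*81 - 6 = 729 - 6 = 723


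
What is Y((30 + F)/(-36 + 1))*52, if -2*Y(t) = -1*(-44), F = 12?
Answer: -1144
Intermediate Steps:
Y(t) = -22 (Y(t) = -(-1)*(-44)/2 = -½*44 = -22)
Y((30 + F)/(-36 + 1))*52 = -22*52 = -1144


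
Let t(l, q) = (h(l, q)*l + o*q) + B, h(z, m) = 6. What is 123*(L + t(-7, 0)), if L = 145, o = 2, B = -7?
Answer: 11808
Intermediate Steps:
t(l, q) = -7 + 2*q + 6*l (t(l, q) = (6*l + 2*q) - 7 = (2*q + 6*l) - 7 = -7 + 2*q + 6*l)
123*(L + t(-7, 0)) = 123*(145 + (-7 + 2*0 + 6*(-7))) = 123*(145 + (-7 + 0 - 42)) = 123*(145 - 49) = 123*96 = 11808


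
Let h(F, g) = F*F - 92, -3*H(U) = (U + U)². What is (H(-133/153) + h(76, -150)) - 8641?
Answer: -207731995/70227 ≈ -2958.0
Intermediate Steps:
H(U) = -4*U²/3 (H(U) = -(U + U)²/3 = -4*U²/3)
h(F, g) = -92 + F² (h(F, g) = F² - 92 = -92 + F²)
(H(-133/153) + h(76, -150)) - 8641 = (-4*(-133/153)²/3 + (-92 + 76²)) - 8641 = (-4*(-133*1/153)²/3 + (-92 + 5776)) - 8641 = (-4*(-133/153)²/3 + 5684) - 8641 = (-4/3*17689/23409 + 5684) - 8641 = (-70756/70227 + 5684) - 8641 = 399099512/70227 - 8641 = -207731995/70227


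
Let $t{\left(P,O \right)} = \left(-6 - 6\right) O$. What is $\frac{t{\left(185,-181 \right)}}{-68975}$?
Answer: $- \frac{2172}{68975} \approx -0.03149$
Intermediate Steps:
$t{\left(P,O \right)} = - 12 O$
$\frac{t{\left(185,-181 \right)}}{-68975} = \frac{\left(-12\right) \left(-181\right)}{-68975} = 2172 \left(- \frac{1}{68975}\right) = - \frac{2172}{68975}$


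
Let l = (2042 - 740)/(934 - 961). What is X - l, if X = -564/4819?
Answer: 2086370/43371 ≈ 48.105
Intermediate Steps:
X = -564/4819 (X = -564*1/4819 = -564/4819 ≈ -0.11704)
l = -434/9 (l = 1302/(-27) = 1302*(-1/27) = -434/9 ≈ -48.222)
X - l = -564/4819 - 1*(-434/9) = -564/4819 + 434/9 = 2086370/43371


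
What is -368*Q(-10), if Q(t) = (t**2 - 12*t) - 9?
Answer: -77648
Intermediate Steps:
Q(t) = -9 + t**2 - 12*t
-368*Q(-10) = -368*(-9 + (-10)**2 - 12*(-10)) = -368*(-9 + 100 + 120) = -368*211 = -1*77648 = -77648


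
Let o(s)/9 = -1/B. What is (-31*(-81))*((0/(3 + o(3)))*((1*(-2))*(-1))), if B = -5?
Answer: 0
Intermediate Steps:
o(s) = 9/5 (o(s) = 9*(-1/(-5)) = 9*(-1*(-⅕)) = 9*(⅕) = 9/5)
(-31*(-81))*((0/(3 + o(3)))*((1*(-2))*(-1))) = (-31*(-81))*((0/(3 + 9/5))*((1*(-2))*(-1))) = 2511*((0/(24/5))*(-2*(-1))) = 2511*((0*(5/24))*2) = 2511*(0*2) = 2511*0 = 0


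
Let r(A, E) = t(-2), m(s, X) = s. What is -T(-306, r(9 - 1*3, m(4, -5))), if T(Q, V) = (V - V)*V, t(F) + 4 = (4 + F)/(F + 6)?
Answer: 0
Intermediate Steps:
t(F) = -4 + (4 + F)/(6 + F) (t(F) = -4 + (4 + F)/(F + 6) = -4 + (4 + F)/(6 + F))
r(A, E) = -7/2 (r(A, E) = (-20 - 3*(-2))/(6 - 2) = (-20 + 6)/4 = (¼)*(-14) = -7/2)
T(Q, V) = 0 (T(Q, V) = 0*V = 0)
-T(-306, r(9 - 1*3, m(4, -5))) = -1*0 = 0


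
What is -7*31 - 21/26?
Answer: -5663/26 ≈ -217.81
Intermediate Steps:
-7*31 - 21/26 = -217 - 21*1/26 = -217 - 21/26 = -5663/26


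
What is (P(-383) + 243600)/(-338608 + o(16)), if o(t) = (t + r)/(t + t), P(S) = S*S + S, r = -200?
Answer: -1559624/1354455 ≈ -1.1515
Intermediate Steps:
P(S) = S + S² (P(S) = S² + S = S + S²)
o(t) = (-200 + t)/(2*t) (o(t) = (t - 200)/(t + t) = (-200 + t)/((2*t)) = (-200 + t)*(1/(2*t)) = (-200 + t)/(2*t))
(P(-383) + 243600)/(-338608 + o(16)) = (-383*(1 - 383) + 243600)/(-338608 + (½)*(-200 + 16)/16) = (-383*(-382) + 243600)/(-338608 + (½)*(1/16)*(-184)) = (146306 + 243600)/(-338608 - 23/4) = 389906/(-1354455/4) = 389906*(-4/1354455) = -1559624/1354455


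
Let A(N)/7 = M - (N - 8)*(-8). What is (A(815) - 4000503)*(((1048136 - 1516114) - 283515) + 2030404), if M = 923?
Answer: -5050227702350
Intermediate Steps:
A(N) = 6013 + 56*N (A(N) = 7*(923 - (N - 8)*(-8)) = 7*(923 - (-8 + N)*(-8)) = 7*(923 - (64 - 8*N)) = 7*(923 + (-64 + 8*N)) = 7*(859 + 8*N) = 6013 + 56*N)
(A(815) - 4000503)*(((1048136 - 1516114) - 283515) + 2030404) = ((6013 + 56*815) - 4000503)*(((1048136 - 1516114) - 283515) + 2030404) = ((6013 + 45640) - 4000503)*((-467978 - 283515) + 2030404) = (51653 - 4000503)*(-751493 + 2030404) = -3948850*1278911 = -5050227702350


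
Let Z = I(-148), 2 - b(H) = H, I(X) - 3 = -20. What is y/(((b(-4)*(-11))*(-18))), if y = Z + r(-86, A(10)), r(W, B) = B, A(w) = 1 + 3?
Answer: -13/1188 ≈ -0.010943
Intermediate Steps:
I(X) = -17 (I(X) = 3 - 20 = -17)
b(H) = 2 - H
A(w) = 4
Z = -17
y = -13 (y = -17 + 4 = -13)
y/(((b(-4)*(-11))*(-18))) = -13*1/(198*(2 - 1*(-4))) = -13*1/(198*(2 + 4)) = -13/((6*(-11))*(-18)) = -13/((-66*(-18))) = -13/1188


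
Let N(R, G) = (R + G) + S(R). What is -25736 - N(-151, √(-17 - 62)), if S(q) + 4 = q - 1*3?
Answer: -25427 - I*√79 ≈ -25427.0 - 8.8882*I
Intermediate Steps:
S(q) = -7 + q (S(q) = -4 + (q - 1*3) = -4 + (q - 3) = -4 + (-3 + q) = -7 + q)
N(R, G) = -7 + G + 2*R (N(R, G) = (R + G) + (-7 + R) = (G + R) + (-7 + R) = -7 + G + 2*R)
-25736 - N(-151, √(-17 - 62)) = -25736 - (-7 + √(-17 - 62) + 2*(-151)) = -25736 - (-7 + √(-79) - 302) = -25736 - (-7 + I*√79 - 302) = -25736 - (-309 + I*√79) = -25736 + (309 - I*√79) = -25427 - I*√79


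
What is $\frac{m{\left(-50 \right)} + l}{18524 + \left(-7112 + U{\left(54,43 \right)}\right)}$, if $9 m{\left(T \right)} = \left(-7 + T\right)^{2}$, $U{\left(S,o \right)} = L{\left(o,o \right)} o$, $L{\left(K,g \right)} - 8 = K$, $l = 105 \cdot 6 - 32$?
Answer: $\frac{959}{13605} \approx 0.070489$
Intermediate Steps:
$l = 598$ ($l = 630 - 32 = 598$)
$L{\left(K,g \right)} = 8 + K$
$U{\left(S,o \right)} = o \left(8 + o\right)$ ($U{\left(S,o \right)} = \left(8 + o\right) o = o \left(8 + o\right)$)
$m{\left(T \right)} = \frac{\left(-7 + T\right)^{2}}{9}$
$\frac{m{\left(-50 \right)} + l}{18524 + \left(-7112 + U{\left(54,43 \right)}\right)} = \frac{\frac{\left(-7 - 50\right)^{2}}{9} + 598}{18524 - \left(7112 - 43 \left(8 + 43\right)\right)} = \frac{\frac{\left(-57\right)^{2}}{9} + 598}{18524 + \left(-7112 + 43 \cdot 51\right)} = \frac{\frac{1}{9} \cdot 3249 + 598}{18524 + \left(-7112 + 2193\right)} = \frac{361 + 598}{18524 - 4919} = \frac{959}{13605}$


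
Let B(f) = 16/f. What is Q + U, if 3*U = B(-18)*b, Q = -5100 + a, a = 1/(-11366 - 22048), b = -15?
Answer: -510788683/100242 ≈ -5095.6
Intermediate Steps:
a = -1/33414 (a = 1/(-33414) = -1/33414 ≈ -2.9928e-5)
Q = -170411401/33414 (Q = -5100 - 1/33414 = -170411401/33414 ≈ -5100.0)
U = 40/9 (U = ((16/(-18))*(-15))/3 = ((16*(-1/18))*(-15))/3 = (-8/9*(-15))/3 = (⅓)*(40/3) = 40/9 ≈ 4.4444)
Q + U = -170411401/33414 + 40/9 = -510788683/100242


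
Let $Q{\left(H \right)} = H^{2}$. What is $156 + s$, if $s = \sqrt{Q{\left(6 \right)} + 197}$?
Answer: $156 + \sqrt{233} \approx 171.26$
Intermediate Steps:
$s = \sqrt{233}$ ($s = \sqrt{6^{2} + 197} = \sqrt{36 + 197} = \sqrt{233} \approx 15.264$)
$156 + s = 156 + \sqrt{233}$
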